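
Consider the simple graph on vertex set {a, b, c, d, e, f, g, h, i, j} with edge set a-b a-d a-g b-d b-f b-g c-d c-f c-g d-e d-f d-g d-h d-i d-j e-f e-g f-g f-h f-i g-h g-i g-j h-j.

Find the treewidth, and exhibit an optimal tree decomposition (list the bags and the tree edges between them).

The largest bag has 4 vertices, giving width 3; this decomposition certifies tw(G) ≤ 3. On the other hand G contains the 4-clique {a, b, d, g}. A clique must lie in a single bag of any decomposition, so no decomposition can have width below 3. Combining the bounds, tw(G) = 3.

Treewidth 3.
One optimal decomposition is:
Bags: B1 = {c, d, f, g}  B2 = {b, d, f, g}  B3 = {d, f, g, h}  B4 = {d, f, g, i}  B5 = {a, b, d, g}  B6 = {d, e, f, g}  B7 = {d, g, h, j}
Tree: B1–B2, B2–B3, B3–B4, B2–B5, B4–B6, B3–B7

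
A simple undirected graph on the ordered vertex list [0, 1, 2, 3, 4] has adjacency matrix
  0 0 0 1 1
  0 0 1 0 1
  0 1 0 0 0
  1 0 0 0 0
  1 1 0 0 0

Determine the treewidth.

1

A width-1 tree decomposition is:
Bags: B1 = {0, 4}  B2 = {0, 3}  B3 = {1, 4}  B4 = {1, 2}
Tree: B1–B2, B1–B3, B3–B4
Each bag holds 2 vertices, so the decomposition has width 1, which upper-bounds the treewidth. G has an edge, so its treewidth is at least 1. The upper and lower bounds meet at 1, so that is the treewidth.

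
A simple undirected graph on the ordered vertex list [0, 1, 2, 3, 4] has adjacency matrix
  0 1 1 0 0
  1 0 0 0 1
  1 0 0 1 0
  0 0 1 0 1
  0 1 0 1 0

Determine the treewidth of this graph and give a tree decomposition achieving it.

Treewidth 2.
Bags: B1 = {0, 1, 2}  B2 = {1, 2, 3}  B3 = {1, 3, 4}
Tree: B1–B2, B2–B3

Each bag holds 3 vertices, so the decomposition has width 2, which upper-bounds the treewidth. The edges 1–0–2–3–4–1 form a cycle, so G is not a tree and its treewidth is at least 2. The upper and lower bounds meet at 2, so that is the treewidth.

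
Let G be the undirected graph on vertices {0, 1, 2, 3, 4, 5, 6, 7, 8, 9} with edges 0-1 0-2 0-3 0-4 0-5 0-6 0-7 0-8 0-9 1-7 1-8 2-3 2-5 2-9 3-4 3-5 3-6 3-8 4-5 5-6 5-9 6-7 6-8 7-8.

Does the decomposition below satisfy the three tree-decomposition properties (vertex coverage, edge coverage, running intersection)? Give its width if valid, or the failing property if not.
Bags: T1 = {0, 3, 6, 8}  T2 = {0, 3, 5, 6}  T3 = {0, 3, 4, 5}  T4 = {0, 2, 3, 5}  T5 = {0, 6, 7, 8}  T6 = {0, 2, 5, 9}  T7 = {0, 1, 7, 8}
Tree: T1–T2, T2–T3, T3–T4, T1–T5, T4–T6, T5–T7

Yes; width 3.

Checking the three conditions: (i) the bags cover all of {0, 1, 2, 3, 4, 5, 6, 7, 8, 9}; (ii) for each edge, some bag contains both endpoints; (iii) the bags containing any fixed vertex form a subtree. All hold, so the decomposition is valid with width 4 − 1 = 3.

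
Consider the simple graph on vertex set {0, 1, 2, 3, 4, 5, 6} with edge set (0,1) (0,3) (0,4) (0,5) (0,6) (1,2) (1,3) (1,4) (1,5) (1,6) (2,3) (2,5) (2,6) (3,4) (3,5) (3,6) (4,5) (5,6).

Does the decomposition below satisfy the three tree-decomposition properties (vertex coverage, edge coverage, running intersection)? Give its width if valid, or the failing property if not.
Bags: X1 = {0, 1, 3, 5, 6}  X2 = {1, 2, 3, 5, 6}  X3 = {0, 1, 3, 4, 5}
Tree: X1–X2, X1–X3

Vertex coverage: the bags together contain {0, 1, 2, 3, 4, 5, 6}, the full vertex set. Edge coverage: each edge of G has both endpoints in at least one bag. Running intersection: for every vertex, the bags containing it form a connected subtree. All three properties hold, so this is a valid tree decomposition of width max|bag| − 1 = 4, and hence tw(G) ≤ 4.

Yes; width 4.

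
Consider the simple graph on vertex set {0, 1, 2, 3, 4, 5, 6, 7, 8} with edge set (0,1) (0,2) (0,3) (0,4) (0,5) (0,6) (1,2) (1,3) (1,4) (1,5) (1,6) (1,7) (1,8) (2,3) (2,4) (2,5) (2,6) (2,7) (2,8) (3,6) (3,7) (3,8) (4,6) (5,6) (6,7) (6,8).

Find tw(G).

4

A width-4 tree decomposition is:
Bags: B1 = {1, 2, 3, 6, 7}  B2 = {0, 1, 2, 3, 6}  B3 = {0, 1, 2, 4, 6}  B4 = {1, 2, 3, 6, 8}  B5 = {0, 1, 2, 5, 6}
Tree: B1–B2, B2–B3, B2–B4, B3–B5
The largest bag has 5 vertices, giving width 4; this decomposition certifies tw(G) ≤ 4. Conversely, {0, 1, 2, 3, 6} is a clique of size 5, and the vertices of any clique must share a bag in every tree decomposition; so some bag has ≥ 5 vertices and tw(G) ≥ 4. Combining the bounds, tw(G) = 4.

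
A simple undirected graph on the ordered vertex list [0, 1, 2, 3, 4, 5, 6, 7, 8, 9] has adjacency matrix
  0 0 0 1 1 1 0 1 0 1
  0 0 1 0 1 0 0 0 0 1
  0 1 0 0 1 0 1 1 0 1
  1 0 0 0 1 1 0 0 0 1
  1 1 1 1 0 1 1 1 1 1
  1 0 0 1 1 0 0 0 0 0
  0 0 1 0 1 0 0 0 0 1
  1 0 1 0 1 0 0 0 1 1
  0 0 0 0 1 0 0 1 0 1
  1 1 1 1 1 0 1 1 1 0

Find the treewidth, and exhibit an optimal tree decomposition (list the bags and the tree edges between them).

Treewidth 3.
Bags: B1 = {4, 7, 8, 9}  B2 = {2, 4, 7, 9}  B3 = {0, 4, 7, 9}  B4 = {2, 4, 6, 9}  B5 = {0, 3, 4, 9}  B6 = {0, 3, 4, 5}  B7 = {1, 2, 4, 9}
Tree: B1–B2, B2–B3, B2–B4, B3–B5, B5–B6, B4–B7

Each bag holds 4 vertices, so the decomposition has width 3, which upper-bounds the treewidth. On the other hand G contains the 4-clique {0, 3, 4, 9}. A clique must lie in a single bag of any decomposition, so no decomposition can have width below 3. Combining the bounds, tw(G) = 3.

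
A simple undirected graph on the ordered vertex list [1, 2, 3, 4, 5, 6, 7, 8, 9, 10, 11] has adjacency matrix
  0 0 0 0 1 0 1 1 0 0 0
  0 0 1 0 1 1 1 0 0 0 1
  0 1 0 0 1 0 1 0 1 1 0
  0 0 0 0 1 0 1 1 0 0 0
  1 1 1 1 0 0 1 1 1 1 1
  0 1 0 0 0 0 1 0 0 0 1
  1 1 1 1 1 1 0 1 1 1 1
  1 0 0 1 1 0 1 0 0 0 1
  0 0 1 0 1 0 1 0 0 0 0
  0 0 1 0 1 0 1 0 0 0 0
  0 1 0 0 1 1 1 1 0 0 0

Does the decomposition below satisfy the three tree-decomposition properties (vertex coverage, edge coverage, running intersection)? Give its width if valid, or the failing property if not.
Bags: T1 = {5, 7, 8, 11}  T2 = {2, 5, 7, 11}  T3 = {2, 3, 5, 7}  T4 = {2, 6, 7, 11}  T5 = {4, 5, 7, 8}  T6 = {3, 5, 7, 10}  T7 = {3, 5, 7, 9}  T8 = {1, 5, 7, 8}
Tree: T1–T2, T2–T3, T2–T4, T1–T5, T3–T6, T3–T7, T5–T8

Vertex coverage: the bags together contain {1, 2, 3, 4, 5, 6, 7, 8, 9, 10, 11}, the full vertex set. Edge coverage: each edge of G has both endpoints in at least one bag. Running intersection: for every vertex, the bags containing it form a connected subtree. All three properties hold, so this is a valid tree decomposition of width max|bag| − 1 = 3, and hence tw(G) ≤ 3.

Yes; width 3.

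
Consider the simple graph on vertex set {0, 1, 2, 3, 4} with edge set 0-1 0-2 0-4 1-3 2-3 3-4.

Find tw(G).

2

A width-2 tree decomposition is:
Bags: B1 = {0, 2, 3}  B2 = {0, 1, 3}  B3 = {0, 3, 4}
Tree: B1–B2, B2–B3
Every bag has size at most 3, so the width is 3 − 1 = 2 and tw(G) ≤ 2. The edges 0–2–3–1–0 form a cycle, so G is not a tree and its treewidth is at least 2. Therefore the treewidth is 2.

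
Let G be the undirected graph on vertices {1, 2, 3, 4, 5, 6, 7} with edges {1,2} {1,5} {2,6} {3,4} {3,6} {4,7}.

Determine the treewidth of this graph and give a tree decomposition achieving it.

Treewidth 1.
Bags: B1 = {1, 5}  B2 = {1, 2}  B3 = {2, 6}  B4 = {3, 6}  B5 = {3, 4}  B6 = {4, 7}
Tree: B1–B2, B2–B3, B3–B4, B4–B5, B5–B6

Each bag holds 2 vertices, so the decomposition has width 1, which upper-bounds the treewidth. Any graph with an edge has treewidth ≥ 1, and G has the edge 5–1. Combining the bounds, tw(G) = 1.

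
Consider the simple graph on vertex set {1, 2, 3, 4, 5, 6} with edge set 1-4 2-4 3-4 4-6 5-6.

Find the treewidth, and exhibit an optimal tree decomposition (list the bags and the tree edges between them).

Each bag holds 2 vertices, so the decomposition has width 1, which upper-bounds the treewidth. G has an edge, so its treewidth is at least 1. Hence tw(G) = 1 exactly.

Treewidth 1.
One such decomposition:
Bags: B1 = {4, 6}  B2 = {5, 6}  B3 = {1, 4}  B4 = {3, 4}  B5 = {2, 4}
Tree: B1–B2, B1–B3, B3–B4, B3–B5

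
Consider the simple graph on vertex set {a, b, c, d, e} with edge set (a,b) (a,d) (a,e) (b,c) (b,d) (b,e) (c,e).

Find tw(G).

2

A width-2 tree decomposition is:
Bags: B1 = {a, b, e}  B2 = {a, b, d}  B3 = {b, c, e}
Tree: B1–B2, B1–B3
The largest bag has 3 vertices, giving width 2; this decomposition certifies tw(G) ≤ 2. For the lower bound, the 3 vertices {a, b, d} are pairwise adjacent, and any tree decomposition puts a clique entirely inside one bag — forcing width ≥ 2. Combining the bounds, tw(G) = 2.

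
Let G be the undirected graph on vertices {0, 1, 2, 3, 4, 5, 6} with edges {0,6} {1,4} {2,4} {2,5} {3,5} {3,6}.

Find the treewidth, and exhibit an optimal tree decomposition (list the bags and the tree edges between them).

Every bag has size at most 2, so the width is 2 − 1 = 1 and tw(G) ≤ 1. G has an edge, so its treewidth is at least 1. Therefore the treewidth is 1.

Treewidth 1.
One optimal decomposition is:
Bags: B1 = {0, 6}  B2 = {3, 6}  B3 = {3, 5}  B4 = {2, 5}  B5 = {2, 4}  B6 = {1, 4}
Tree: B1–B2, B2–B3, B3–B4, B4–B5, B5–B6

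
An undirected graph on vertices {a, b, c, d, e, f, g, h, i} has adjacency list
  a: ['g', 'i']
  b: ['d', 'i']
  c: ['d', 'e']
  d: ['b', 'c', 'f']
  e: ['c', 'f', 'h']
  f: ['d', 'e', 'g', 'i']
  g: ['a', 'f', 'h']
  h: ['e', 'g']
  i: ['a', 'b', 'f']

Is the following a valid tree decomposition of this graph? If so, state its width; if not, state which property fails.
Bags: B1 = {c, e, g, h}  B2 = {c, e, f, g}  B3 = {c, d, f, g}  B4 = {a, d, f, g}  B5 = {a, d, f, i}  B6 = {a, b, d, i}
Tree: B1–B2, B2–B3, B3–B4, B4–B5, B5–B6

Yes; width 3.

Every vertex of G appears in some bag (union = {a, b, c, d, e, f, g, h, i}); every edge is covered by a bag; and for each vertex v the set of bags containing v is connected in the bag tree. The decomposition is therefore valid. The largest bag has 4 vertices, so the width is 3.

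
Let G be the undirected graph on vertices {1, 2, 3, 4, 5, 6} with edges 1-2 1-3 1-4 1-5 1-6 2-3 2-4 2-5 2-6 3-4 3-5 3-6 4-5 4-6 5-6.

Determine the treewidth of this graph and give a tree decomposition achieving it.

Treewidth 5.
One such decomposition:
Bags: B1 = {1, 2, 3, 4, 5, 6}
Tree: (single bag)

A single bag containing all 6 vertices is trivially a valid decomposition of width 5. On the other hand G contains the 6-clique {1, 2, 3, 4, 5, 6}. A clique must lie in a single bag of any decomposition, so no decomposition can have width below 5. Therefore the treewidth is 5.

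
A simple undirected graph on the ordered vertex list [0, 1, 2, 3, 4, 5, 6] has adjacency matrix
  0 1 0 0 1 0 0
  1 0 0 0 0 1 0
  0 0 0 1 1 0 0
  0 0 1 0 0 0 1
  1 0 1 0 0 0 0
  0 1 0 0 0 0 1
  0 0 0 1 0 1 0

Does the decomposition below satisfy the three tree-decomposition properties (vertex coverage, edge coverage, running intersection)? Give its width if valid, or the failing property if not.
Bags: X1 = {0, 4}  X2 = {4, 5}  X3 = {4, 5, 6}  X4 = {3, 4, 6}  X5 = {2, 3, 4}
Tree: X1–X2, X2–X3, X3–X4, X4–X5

No — vertex 1 appears in no bag.

A tree decomposition must satisfy three properties: every vertex lies in some bag; for every edge, both endpoints lie together in some bag; and for every vertex, the bags containing it form a connected subtree. Here vertex 1 appears in no bag, so the decomposition is invalid.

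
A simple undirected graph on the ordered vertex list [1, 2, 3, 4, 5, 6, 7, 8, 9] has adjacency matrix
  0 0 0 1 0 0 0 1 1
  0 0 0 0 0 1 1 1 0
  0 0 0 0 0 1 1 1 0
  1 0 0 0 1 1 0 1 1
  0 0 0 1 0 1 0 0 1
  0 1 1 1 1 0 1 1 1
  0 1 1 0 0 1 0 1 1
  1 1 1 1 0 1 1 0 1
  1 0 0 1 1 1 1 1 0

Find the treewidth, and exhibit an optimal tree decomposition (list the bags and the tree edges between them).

The largest bag has 4 vertices, giving width 3; this decomposition certifies tw(G) ≤ 3. For the lower bound, the 4 vertices {1, 4, 8, 9} are pairwise adjacent, and any tree decomposition puts a clique entirely inside one bag — forcing width ≥ 3. Hence tw(G) = 3 exactly.

Treewidth 3.
One optimal decomposition is:
Bags: B1 = {4, 6, 8, 9}  B2 = {1, 4, 8, 9}  B3 = {6, 7, 8, 9}  B4 = {2, 6, 7, 8}  B5 = {4, 5, 6, 9}  B6 = {3, 6, 7, 8}
Tree: B1–B2, B1–B3, B3–B4, B1–B5, B3–B6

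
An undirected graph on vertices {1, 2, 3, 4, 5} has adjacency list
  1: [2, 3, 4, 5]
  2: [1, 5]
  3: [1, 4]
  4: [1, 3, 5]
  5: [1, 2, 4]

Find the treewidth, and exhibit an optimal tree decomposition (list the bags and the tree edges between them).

Every bag has size at most 3, so the width is 3 − 1 = 2 and tw(G) ≤ 2. On the other hand G contains the 3-clique {1, 2, 5}. A clique must lie in a single bag of any decomposition, so no decomposition can have width below 2. Therefore the treewidth is 2.

Treewidth 2.
One such decomposition:
Bags: B1 = {1, 4, 5}  B2 = {1, 3, 4}  B3 = {1, 2, 5}
Tree: B1–B2, B1–B3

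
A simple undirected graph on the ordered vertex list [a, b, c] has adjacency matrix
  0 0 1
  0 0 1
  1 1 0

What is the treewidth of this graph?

1

A width-1 tree decomposition is:
Bags: B1 = {a, c}  B2 = {b, c}
Tree: B1–B2
Every bag has size at most 2, so the width is 2 − 1 = 1 and tw(G) ≤ 1. Since G has at least one edge (e.g. c–a), it is not an edgeless graph, so tw(G) ≥ 1. Hence tw(G) = 1 exactly.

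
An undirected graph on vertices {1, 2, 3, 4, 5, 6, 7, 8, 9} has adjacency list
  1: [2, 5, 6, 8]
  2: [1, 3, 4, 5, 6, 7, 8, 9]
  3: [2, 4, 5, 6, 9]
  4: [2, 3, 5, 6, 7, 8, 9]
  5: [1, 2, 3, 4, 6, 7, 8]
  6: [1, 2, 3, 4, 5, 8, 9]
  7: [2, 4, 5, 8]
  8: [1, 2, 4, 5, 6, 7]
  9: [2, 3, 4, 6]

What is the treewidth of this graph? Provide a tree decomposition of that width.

Each bag holds 5 vertices, so the decomposition has width 4, which upper-bounds the treewidth. On the other hand G contains the 5-clique {1, 2, 5, 6, 8}. A clique must lie in a single bag of any decomposition, so no decomposition can have width below 4. Combining the bounds, tw(G) = 4.

Treewidth 4.
Bags: B1 = {2, 3, 4, 5, 6}  B2 = {2, 4, 5, 6, 8}  B3 = {2, 3, 4, 6, 9}  B4 = {2, 4, 5, 7, 8}  B5 = {1, 2, 5, 6, 8}
Tree: B1–B2, B1–B3, B2–B4, B2–B5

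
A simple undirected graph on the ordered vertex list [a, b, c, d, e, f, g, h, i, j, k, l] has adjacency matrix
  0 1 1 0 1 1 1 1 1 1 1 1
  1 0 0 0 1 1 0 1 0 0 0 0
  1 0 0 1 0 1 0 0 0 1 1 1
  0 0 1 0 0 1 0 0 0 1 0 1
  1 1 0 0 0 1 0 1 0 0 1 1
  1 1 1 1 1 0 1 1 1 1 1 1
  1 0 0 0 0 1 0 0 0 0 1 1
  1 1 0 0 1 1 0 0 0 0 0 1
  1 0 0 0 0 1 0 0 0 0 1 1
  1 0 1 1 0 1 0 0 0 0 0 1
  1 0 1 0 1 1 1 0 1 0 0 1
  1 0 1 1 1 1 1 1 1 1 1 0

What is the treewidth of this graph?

A width-4 tree decomposition is:
Bags: B1 = {a, c, f, j, l}  B2 = {a, c, f, k, l}  B3 = {a, e, f, k, l}  B4 = {a, f, i, k, l}  B5 = {a, e, f, h, l}  B6 = {a, b, e, f, h}  B7 = {c, d, f, j, l}  B8 = {a, f, g, k, l}
Tree: B1–B2, B2–B3, B2–B4, B3–B5, B5–B6, B1–B7, B2–B8
Every bag has size at most 5, so the width is 5 − 1 = 4 and tw(G) ≤ 4. For the lower bound, the 5 vertices {c, d, f, j, l} are pairwise adjacent, and any tree decomposition puts a clique entirely inside one bag — forcing width ≥ 4. Combining the bounds, tw(G) = 4.

4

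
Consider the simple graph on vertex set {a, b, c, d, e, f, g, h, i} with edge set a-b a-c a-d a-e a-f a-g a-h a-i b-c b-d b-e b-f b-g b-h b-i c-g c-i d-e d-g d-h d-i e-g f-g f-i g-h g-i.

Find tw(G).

A width-4 tree decomposition is:
Bags: B1 = {a, b, d, g, i}  B2 = {a, b, c, g, i}  B3 = {a, b, f, g, i}  B4 = {a, b, d, e, g}  B5 = {a, b, d, g, h}
Tree: B1–B2, B2–B3, B1–B4, B1–B5
The largest bag has 5 vertices, giving width 4; this decomposition certifies tw(G) ≤ 4. Conversely, {a, b, d, e, g} is a clique of size 5, and the vertices of any clique must share a bag in every tree decomposition; so some bag has ≥ 5 vertices and tw(G) ≥ 4. Hence tw(G) = 4 exactly.

4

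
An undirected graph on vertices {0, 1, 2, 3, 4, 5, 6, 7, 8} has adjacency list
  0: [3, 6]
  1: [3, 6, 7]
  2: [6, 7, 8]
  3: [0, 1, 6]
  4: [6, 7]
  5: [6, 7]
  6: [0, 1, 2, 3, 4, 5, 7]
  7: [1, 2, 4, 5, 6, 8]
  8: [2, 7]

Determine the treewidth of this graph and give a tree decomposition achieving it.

Treewidth 2.
One optimal decomposition is:
Bags: B1 = {2, 6, 7}  B2 = {2, 7, 8}  B3 = {1, 6, 7}  B4 = {1, 3, 6}  B5 = {0, 3, 6}  B6 = {4, 6, 7}  B7 = {5, 6, 7}
Tree: B1–B2, B1–B3, B3–B4, B4–B5, B3–B6, B6–B7

The largest bag has 3 vertices, giving width 2; this decomposition certifies tw(G) ≤ 2. On the other hand G contains the 3-clique {2, 7, 8}. A clique must lie in a single bag of any decomposition, so no decomposition can have width below 2. Hence tw(G) = 2 exactly.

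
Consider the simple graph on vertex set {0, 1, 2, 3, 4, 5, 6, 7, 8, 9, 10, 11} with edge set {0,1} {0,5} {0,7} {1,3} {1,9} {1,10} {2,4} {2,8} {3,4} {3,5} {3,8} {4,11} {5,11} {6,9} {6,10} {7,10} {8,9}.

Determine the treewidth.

A width-3 tree decomposition is:
Bags: B1 = {2, 4, 5, 11}  B2 = {2, 3, 4, 5}  B3 = {2, 3, 5, 8}  B4 = {0, 3, 5, 8}  B5 = {0, 1, 3, 8}  B6 = {0, 1, 8, 9}  B7 = {0, 1, 7, 9}  B8 = {1, 7, 9, 10}  B9 = {6, 7, 9, 10}
Tree: B1–B2, B2–B3, B3–B4, B4–B5, B5–B6, B6–B7, B7–B8, B8–B9
Every bag has size at most 4, so the width is 4 − 1 = 3 and tw(G) ≤ 3. For the lower bound: the 4 vertex sets {2,4,11}, {5}, {3}, {0,1,8,9} are disjoint, each induces a connected subgraph, and every pair is joined by at least one edge of G. Contracting each set to a single vertex therefore yields K_{4} as a minor, and since treewidth is minor-monotone, tw(G) ≥ tw(K_{4}) = 3. Hence tw(G) = 3 exactly.

3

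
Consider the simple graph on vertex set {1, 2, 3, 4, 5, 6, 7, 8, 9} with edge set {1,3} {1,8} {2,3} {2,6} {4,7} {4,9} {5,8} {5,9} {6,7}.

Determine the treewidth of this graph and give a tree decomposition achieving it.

Every bag has size at most 3, so the width is 3 − 1 = 2 and tw(G) ≤ 2. Since 3–1–8–5–9–4–7–6–2–3 is a cycle in G, G is not acyclic. Forests are exactly the graphs of treewidth ≤ 1, so tw(G) ≥ 2. Therefore the treewidth is 2.

Treewidth 2.
One optimal decomposition is:
Bags: B1 = {1, 3, 8}  B2 = {3, 5, 8}  B3 = {3, 5, 9}  B4 = {3, 4, 9}  B5 = {3, 4, 7}  B6 = {3, 6, 7}  B7 = {2, 3, 6}
Tree: B1–B2, B2–B3, B3–B4, B4–B5, B5–B6, B6–B7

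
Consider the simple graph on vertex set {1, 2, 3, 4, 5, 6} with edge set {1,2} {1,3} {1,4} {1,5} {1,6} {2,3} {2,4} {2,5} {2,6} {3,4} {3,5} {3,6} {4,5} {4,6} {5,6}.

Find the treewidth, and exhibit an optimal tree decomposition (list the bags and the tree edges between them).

Treewidth 5.
One optimal decomposition is:
Bags: B1 = {1, 2, 3, 4, 5, 6}
Tree: (single bag)

A single bag containing all 6 vertices is trivially a valid decomposition of width 5. On the other hand G contains the 6-clique {1, 2, 3, 4, 5, 6}. A clique must lie in a single bag of any decomposition, so no decomposition can have width below 5. Hence tw(G) = 5 exactly.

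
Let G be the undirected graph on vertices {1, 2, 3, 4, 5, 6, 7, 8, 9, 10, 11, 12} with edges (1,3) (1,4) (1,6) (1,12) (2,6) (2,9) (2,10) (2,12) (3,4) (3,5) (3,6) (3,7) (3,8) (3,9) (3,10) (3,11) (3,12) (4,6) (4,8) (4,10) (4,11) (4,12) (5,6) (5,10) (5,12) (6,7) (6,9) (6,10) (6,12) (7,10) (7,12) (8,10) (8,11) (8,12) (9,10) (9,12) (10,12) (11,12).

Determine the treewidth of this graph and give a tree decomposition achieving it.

The largest bag has 5 vertices, giving width 4; this decomposition certifies tw(G) ≤ 4. On the other hand G contains the 5-clique {2, 6, 9, 10, 12}. A clique must lie in a single bag of any decomposition, so no decomposition can have width below 4. Therefore the treewidth is 4.

Treewidth 4.
Bags: B1 = {3, 4, 6, 10, 12}  B2 = {3, 5, 6, 10, 12}  B3 = {3, 4, 8, 10, 12}  B4 = {1, 3, 4, 6, 12}  B5 = {3, 6, 9, 10, 12}  B6 = {2, 6, 9, 10, 12}  B7 = {3, 4, 8, 11, 12}  B8 = {3, 6, 7, 10, 12}
Tree: B1–B2, B1–B3, B1–B4, B2–B5, B5–B6, B3–B7, B5–B8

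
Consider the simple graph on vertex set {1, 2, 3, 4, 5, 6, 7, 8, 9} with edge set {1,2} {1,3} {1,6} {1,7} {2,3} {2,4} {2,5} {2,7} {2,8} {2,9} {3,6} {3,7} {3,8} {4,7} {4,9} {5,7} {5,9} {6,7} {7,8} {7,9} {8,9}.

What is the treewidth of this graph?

A width-3 tree decomposition is:
Bags: B1 = {2, 3, 7, 8}  B2 = {2, 7, 8, 9}  B3 = {1, 2, 3, 7}  B4 = {1, 3, 6, 7}  B5 = {2, 5, 7, 9}  B6 = {2, 4, 7, 9}
Tree: B1–B2, B1–B3, B3–B4, B2–B5, B5–B6
The largest bag has 4 vertices, giving width 3; this decomposition certifies tw(G) ≤ 3. On the other hand G contains the 4-clique {1, 2, 3, 7}. A clique must lie in a single bag of any decomposition, so no decomposition can have width below 3. Therefore the treewidth is 3.

3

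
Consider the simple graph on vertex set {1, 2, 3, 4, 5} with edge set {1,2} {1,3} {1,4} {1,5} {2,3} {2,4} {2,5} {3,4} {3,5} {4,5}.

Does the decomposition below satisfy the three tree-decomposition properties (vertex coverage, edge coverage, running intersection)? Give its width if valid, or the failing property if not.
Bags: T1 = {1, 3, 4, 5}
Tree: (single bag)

No — vertex 2 appears in no bag.

A tree decomposition must satisfy three properties: every vertex lies in some bag; for every edge, both endpoints lie together in some bag; and for every vertex, the bags containing it form a connected subtree. Here vertex 2 appears in no bag, so the decomposition is invalid.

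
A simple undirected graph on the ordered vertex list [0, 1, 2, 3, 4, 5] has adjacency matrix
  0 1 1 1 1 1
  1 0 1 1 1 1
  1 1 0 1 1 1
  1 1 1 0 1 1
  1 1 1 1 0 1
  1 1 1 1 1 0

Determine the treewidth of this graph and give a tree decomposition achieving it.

With just one bag of size 6, the width is 6 − 1 = 5, so tw(G) ≤ 5. On the other hand G contains the 6-clique {0, 1, 2, 3, 4, 5}. A clique must lie in a single bag of any decomposition, so no decomposition can have width below 5. The upper and lower bounds meet at 5, so that is the treewidth.

Treewidth 5.
One such decomposition:
Bags: B1 = {0, 1, 2, 3, 4, 5}
Tree: (single bag)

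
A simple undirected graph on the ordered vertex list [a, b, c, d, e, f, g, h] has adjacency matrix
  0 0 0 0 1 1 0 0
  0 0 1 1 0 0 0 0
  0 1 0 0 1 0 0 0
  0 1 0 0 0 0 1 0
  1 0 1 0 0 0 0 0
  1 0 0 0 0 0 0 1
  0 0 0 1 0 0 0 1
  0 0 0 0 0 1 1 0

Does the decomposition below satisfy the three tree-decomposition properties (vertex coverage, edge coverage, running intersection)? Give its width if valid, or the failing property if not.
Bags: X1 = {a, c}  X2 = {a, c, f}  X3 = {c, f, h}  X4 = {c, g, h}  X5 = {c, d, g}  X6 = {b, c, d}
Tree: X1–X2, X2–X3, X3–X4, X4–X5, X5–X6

No — vertex e appears in no bag.

A tree decomposition must satisfy three properties: every vertex lies in some bag; for every edge, both endpoints lie together in some bag; and for every vertex, the bags containing it form a connected subtree. Here vertex e appears in no bag, so the decomposition is invalid.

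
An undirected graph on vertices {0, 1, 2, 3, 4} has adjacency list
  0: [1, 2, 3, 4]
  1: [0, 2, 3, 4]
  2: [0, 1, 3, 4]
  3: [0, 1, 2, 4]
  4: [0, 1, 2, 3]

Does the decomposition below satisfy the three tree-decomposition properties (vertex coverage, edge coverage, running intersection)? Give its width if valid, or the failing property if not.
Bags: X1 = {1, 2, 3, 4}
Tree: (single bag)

No — vertex 0 appears in no bag.

A tree decomposition must satisfy three properties: every vertex lies in some bag; for every edge, both endpoints lie together in some bag; and for every vertex, the bags containing it form a connected subtree. Here vertex 0 appears in no bag, so the decomposition is invalid.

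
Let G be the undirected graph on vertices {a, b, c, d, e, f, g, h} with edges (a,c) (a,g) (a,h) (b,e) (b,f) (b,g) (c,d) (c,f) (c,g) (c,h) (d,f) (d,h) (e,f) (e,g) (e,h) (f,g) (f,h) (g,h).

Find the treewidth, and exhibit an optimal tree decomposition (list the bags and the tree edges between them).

Treewidth 3.
One such decomposition:
Bags: B1 = {c, f, g, h}  B2 = {e, f, g, h}  B3 = {b, e, f, g}  B4 = {a, c, g, h}  B5 = {c, d, f, h}
Tree: B1–B2, B2–B3, B1–B4, B1–B5

The largest bag has 4 vertices, giving width 3; this decomposition certifies tw(G) ≤ 3. On the other hand G contains the 4-clique {a, c, g, h}. A clique must lie in a single bag of any decomposition, so no decomposition can have width below 3. Therefore the treewidth is 3.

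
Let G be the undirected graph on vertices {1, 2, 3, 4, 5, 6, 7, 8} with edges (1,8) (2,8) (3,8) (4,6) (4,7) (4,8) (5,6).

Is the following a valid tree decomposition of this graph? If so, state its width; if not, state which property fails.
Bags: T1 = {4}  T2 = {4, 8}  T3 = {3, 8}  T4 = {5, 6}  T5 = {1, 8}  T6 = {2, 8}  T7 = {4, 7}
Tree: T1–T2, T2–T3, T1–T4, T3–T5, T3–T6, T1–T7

A tree decomposition must satisfy three properties: every vertex lies in some bag; for every edge, both endpoints lie together in some bag; and for every vertex, the bags containing it form a connected subtree. Here edge (6,4) lies in no bag, so the decomposition is invalid.

No — edge (6,4) lies in no bag.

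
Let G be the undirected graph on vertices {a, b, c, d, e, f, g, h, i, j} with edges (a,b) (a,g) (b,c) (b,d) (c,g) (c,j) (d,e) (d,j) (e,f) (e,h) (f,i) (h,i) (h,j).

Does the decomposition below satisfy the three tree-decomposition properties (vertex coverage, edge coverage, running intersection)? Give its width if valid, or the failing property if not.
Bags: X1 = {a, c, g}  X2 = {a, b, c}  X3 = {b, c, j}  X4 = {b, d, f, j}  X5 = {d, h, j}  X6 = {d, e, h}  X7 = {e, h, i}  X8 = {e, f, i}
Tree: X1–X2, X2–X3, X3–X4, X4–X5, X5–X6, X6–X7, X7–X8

A tree decomposition must satisfy three properties: every vertex lies in some bag; for every edge, both endpoints lie together in some bag; and for every vertex, the bags containing it form a connected subtree. Here bags containing vertex f are not connected in the tree, so the decomposition is invalid.

No — bags containing vertex f are not connected in the tree.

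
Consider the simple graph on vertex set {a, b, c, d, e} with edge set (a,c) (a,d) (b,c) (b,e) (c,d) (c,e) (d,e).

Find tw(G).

A width-2 tree decomposition is:
Bags: B1 = {b, c, e}  B2 = {c, d, e}  B3 = {a, c, d}
Tree: B1–B2, B2–B3
Every bag has size at most 3, so the width is 3 − 1 = 2 and tw(G) ≤ 2. Conversely, {c, d, e} is a clique of size 3, and the vertices of any clique must share a bag in every tree decomposition; so some bag has ≥ 3 vertices and tw(G) ≥ 2. Combining the bounds, tw(G) = 2.

2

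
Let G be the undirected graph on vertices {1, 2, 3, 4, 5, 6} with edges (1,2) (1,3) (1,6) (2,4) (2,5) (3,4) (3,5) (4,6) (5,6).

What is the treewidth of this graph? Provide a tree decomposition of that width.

Treewidth 3.
One optimal decomposition is:
Bags: B1 = {1, 2, 4, 5}  B2 = {1, 4, 5, 6}  B3 = {1, 3, 4, 5}
Tree: B1–B2, B2–B3

The largest bag has 4 vertices, giving width 3; this decomposition certifies tw(G) ≤ 3. For the lower bound: the 4 vertex sets {2,5}, {1,6}, {4}, {3} are disjoint, each induces a connected subgraph, and every pair is joined by at least one edge of G. Contracting each set to a single vertex therefore yields K_{4} as a minor, and since treewidth is minor-monotone, tw(G) ≥ tw(K_{4}) = 3. The upper and lower bounds meet at 3, so that is the treewidth.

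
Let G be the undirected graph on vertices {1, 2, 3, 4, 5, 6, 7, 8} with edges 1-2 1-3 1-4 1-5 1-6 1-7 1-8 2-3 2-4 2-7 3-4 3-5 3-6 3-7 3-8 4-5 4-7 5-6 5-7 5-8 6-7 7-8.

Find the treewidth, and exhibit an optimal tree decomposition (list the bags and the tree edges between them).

Treewidth 4.
One optimal decomposition is:
Bags: B1 = {1, 2, 3, 4, 7}  B2 = {1, 3, 4, 5, 7}  B3 = {1, 3, 5, 6, 7}  B4 = {1, 3, 5, 7, 8}
Tree: B1–B2, B2–B3, B2–B4

Each bag holds 5 vertices, so the decomposition has width 4, which upper-bounds the treewidth. On the other hand G contains the 5-clique {1, 2, 3, 4, 7}. A clique must lie in a single bag of any decomposition, so no decomposition can have width below 4. Combining the bounds, tw(G) = 4.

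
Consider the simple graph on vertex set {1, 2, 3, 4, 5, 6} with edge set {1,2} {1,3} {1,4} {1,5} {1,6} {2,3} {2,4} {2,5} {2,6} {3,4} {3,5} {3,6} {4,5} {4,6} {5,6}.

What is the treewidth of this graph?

A width-5 tree decomposition is:
Bags: B1 = {1, 2, 3, 4, 5, 6}
Tree: (single bag)
With just one bag of size 6, the width is 6 − 1 = 5, so tw(G) ≤ 5. Conversely, {1, 2, 3, 4, 5, 6} is a clique of size 6, and the vertices of any clique must share a bag in every tree decomposition; so some bag has ≥ 6 vertices and tw(G) ≥ 5. Combining the bounds, tw(G) = 5.

5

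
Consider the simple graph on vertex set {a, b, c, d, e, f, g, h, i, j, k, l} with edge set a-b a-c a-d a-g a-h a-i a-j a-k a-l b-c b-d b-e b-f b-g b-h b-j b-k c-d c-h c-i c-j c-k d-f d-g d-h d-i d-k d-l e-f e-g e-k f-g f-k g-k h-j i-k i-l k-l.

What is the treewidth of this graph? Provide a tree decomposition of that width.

Every bag has size at most 5, so the width is 5 − 1 = 4 and tw(G) ≤ 4. On the other hand G contains the 5-clique {a, b, c, d, h}. A clique must lie in a single bag of any decomposition, so no decomposition can have width below 4. Hence tw(G) = 4 exactly.

Treewidth 4.
Bags: B1 = {a, b, c, d, k}  B2 = {a, c, d, i, k}  B3 = {a, d, i, k, l}  B4 = {a, b, c, d, h}  B5 = {a, b, d, g, k}  B6 = {a, b, c, h, j}  B7 = {b, d, f, g, k}  B8 = {b, e, f, g, k}
Tree: B1–B2, B2–B3, B1–B4, B1–B5, B4–B6, B5–B7, B7–B8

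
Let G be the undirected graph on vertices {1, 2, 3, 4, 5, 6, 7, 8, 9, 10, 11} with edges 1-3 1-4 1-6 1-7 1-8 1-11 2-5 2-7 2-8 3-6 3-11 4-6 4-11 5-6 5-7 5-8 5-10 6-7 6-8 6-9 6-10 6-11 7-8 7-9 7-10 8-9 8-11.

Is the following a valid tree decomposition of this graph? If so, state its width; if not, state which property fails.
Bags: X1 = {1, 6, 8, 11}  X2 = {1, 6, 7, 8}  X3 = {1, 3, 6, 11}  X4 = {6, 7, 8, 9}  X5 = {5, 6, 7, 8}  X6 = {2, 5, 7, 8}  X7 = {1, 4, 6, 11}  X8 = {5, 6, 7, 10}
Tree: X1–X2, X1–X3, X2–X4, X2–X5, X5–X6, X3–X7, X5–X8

Yes; width 3.

Vertex coverage: the bags together contain {1, 2, 3, 4, 5, 6, 7, 8, 9, 10, 11}, the full vertex set. Edge coverage: each edge of G has both endpoints in at least one bag. Running intersection: for every vertex, the bags containing it form a connected subtree. All three properties hold, so this is a valid tree decomposition of width max|bag| − 1 = 3, and hence tw(G) ≤ 3.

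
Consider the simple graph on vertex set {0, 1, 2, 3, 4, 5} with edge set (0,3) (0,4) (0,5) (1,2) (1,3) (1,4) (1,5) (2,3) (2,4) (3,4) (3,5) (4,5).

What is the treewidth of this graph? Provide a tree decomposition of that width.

The largest bag has 4 vertices, giving width 3; this decomposition certifies tw(G) ≤ 3. Conversely, {0, 3, 4, 5} is a clique of size 4, and the vertices of any clique must share a bag in every tree decomposition; so some bag has ≥ 4 vertices and tw(G) ≥ 3. Hence tw(G) = 3 exactly.

Treewidth 3.
Bags: B1 = {1, 3, 4, 5}  B2 = {1, 2, 3, 4}  B3 = {0, 3, 4, 5}
Tree: B1–B2, B1–B3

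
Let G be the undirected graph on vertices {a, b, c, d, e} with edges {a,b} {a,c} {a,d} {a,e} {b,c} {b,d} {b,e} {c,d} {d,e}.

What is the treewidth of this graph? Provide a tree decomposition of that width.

Treewidth 3.
One such decomposition:
Bags: B1 = {a, b, d, e}  B2 = {a, b, c, d}
Tree: B1–B2

Each bag holds 4 vertices, so the decomposition has width 3, which upper-bounds the treewidth. On the other hand G contains the 4-clique {a, b, d, e}. A clique must lie in a single bag of any decomposition, so no decomposition can have width below 3. The upper and lower bounds meet at 3, so that is the treewidth.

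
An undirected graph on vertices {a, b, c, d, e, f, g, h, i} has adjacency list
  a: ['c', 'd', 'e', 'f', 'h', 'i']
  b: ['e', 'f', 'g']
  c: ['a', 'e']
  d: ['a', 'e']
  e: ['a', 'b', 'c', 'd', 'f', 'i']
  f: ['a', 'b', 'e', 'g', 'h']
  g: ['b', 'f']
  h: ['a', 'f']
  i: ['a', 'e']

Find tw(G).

2

A width-2 tree decomposition is:
Bags: B1 = {b, e, f}  B2 = {a, e, f}  B3 = {a, d, e}  B4 = {a, c, e}  B5 = {b, f, g}  B6 = {a, f, h}  B7 = {a, e, i}
Tree: B1–B2, B2–B3, B2–B4, B1–B5, B2–B6, B4–B7
Every bag has size at most 3, so the width is 3 − 1 = 2 and tw(G) ≤ 2. For the lower bound, the 3 vertices {b, f, g} are pairwise adjacent, and any tree decomposition puts a clique entirely inside one bag — forcing width ≥ 2. Combining the bounds, tw(G) = 2.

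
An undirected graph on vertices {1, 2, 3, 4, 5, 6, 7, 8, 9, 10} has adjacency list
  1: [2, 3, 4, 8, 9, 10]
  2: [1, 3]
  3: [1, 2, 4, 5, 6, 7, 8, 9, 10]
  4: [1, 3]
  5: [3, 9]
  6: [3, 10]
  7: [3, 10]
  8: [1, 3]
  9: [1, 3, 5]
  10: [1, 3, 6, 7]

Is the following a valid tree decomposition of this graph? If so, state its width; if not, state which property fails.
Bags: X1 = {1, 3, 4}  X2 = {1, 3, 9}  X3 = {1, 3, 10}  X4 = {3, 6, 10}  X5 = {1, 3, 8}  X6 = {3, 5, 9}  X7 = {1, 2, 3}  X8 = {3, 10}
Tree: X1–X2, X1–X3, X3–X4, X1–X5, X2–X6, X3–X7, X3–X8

A tree decomposition must satisfy three properties: every vertex lies in some bag; for every edge, both endpoints lie together in some bag; and for every vertex, the bags containing it form a connected subtree. Here vertex 7 appears in no bag, so the decomposition is invalid.

No — vertex 7 appears in no bag.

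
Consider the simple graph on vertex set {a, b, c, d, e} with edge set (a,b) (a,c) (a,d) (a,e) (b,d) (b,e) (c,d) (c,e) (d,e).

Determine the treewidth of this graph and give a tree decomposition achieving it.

Treewidth 3.
One such decomposition:
Bags: B1 = {a, c, d, e}  B2 = {a, b, d, e}
Tree: B1–B2

Each bag holds 4 vertices, so the decomposition has width 3, which upper-bounds the treewidth. On the other hand G contains the 4-clique {a, c, d, e}. A clique must lie in a single bag of any decomposition, so no decomposition can have width below 3. The upper and lower bounds meet at 3, so that is the treewidth.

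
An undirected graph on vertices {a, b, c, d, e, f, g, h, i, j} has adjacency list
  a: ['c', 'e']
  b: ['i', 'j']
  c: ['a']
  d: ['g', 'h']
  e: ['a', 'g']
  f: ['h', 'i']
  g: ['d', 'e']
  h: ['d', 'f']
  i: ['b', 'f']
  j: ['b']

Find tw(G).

1

A width-1 tree decomposition is:
Bags: B1 = {a, c}  B2 = {a, e}  B3 = {e, g}  B4 = {d, g}  B5 = {d, h}  B6 = {f, h}  B7 = {f, i}  B8 = {b, i}  B9 = {b, j}
Tree: B1–B2, B2–B3, B3–B4, B4–B5, B5–B6, B6–B7, B7–B8, B8–B9
The largest bag has 2 vertices, giving width 1; this decomposition certifies tw(G) ≤ 1. Since G has at least one edge (e.g. c–a), it is not an edgeless graph, so tw(G) ≥ 1. Combining the bounds, tw(G) = 1.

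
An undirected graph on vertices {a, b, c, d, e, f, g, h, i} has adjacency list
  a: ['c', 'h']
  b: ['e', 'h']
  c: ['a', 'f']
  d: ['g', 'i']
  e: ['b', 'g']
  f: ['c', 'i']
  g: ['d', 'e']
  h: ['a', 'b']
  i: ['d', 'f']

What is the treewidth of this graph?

2

A width-2 tree decomposition is:
Bags: B1 = {a, b, h}  B2 = {a, b, c}  B3 = {b, c, f}  B4 = {b, f, i}  B5 = {b, d, i}  B6 = {b, d, g}  B7 = {b, e, g}
Tree: B1–B2, B2–B3, B3–B4, B4–B5, B5–B6, B6–B7
Each bag holds 3 vertices, so the decomposition has width 2, which upper-bounds the treewidth. For the lower bound, G contains the cycle b–h–a–c–f–i–d–g–e–b, so G is not a forest; only forests have treewidth ≤ 1, hence tw(G) ≥ 2. Combining the bounds, tw(G) = 2.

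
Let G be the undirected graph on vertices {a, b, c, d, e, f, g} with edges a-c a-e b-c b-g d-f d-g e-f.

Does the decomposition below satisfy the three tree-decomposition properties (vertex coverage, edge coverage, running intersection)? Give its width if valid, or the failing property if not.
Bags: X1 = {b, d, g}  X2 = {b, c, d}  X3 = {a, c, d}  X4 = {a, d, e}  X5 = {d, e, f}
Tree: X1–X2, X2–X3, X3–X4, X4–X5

Yes; width 2.

Checking the three conditions: (i) the bags cover all of {a, b, c, d, e, f, g}; (ii) for each edge, some bag contains both endpoints; (iii) the bags containing any fixed vertex form a subtree. All hold, so the decomposition is valid with width 3 − 1 = 2.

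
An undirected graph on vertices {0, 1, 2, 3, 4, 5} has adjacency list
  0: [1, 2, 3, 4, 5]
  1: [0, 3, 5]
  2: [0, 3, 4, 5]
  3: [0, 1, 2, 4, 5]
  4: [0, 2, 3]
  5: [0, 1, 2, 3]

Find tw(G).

A width-3 tree decomposition is:
Bags: B1 = {0, 2, 3, 5}  B2 = {0, 2, 3, 4}  B3 = {0, 1, 3, 5}
Tree: B1–B2, B1–B3
Every bag has size at most 4, so the width is 4 − 1 = 3 and tw(G) ≤ 3. On the other hand G contains the 4-clique {0, 1, 3, 5}. A clique must lie in a single bag of any decomposition, so no decomposition can have width below 3. The upper and lower bounds meet at 3, so that is the treewidth.

3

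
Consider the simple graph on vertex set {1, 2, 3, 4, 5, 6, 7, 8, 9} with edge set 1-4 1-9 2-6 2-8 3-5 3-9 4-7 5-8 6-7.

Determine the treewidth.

A width-2 tree decomposition is:
Bags: B1 = {2, 5, 8}  B2 = {2, 3, 5}  B3 = {2, 3, 9}  B4 = {1, 2, 9}  B5 = {1, 2, 4}  B6 = {2, 4, 7}  B7 = {2, 6, 7}
Tree: B1–B2, B2–B3, B3–B4, B4–B5, B5–B6, B6–B7
The largest bag has 3 vertices, giving width 2; this decomposition certifies tw(G) ≤ 2. For the lower bound, G contains the cycle 2–8–5–3–9–1–4–7–6–2, so G is not a forest; only forests have treewidth ≤ 1, hence tw(G) ≥ 2. Hence tw(G) = 2 exactly.

2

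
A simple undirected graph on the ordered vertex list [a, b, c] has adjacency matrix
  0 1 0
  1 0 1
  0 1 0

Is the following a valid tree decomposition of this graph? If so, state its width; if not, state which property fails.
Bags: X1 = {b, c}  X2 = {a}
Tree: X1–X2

No — edge (b,a) lies in no bag.

A tree decomposition must satisfy three properties: every vertex lies in some bag; for every edge, both endpoints lie together in some bag; and for every vertex, the bags containing it form a connected subtree. Here edge (b,a) lies in no bag, so the decomposition is invalid.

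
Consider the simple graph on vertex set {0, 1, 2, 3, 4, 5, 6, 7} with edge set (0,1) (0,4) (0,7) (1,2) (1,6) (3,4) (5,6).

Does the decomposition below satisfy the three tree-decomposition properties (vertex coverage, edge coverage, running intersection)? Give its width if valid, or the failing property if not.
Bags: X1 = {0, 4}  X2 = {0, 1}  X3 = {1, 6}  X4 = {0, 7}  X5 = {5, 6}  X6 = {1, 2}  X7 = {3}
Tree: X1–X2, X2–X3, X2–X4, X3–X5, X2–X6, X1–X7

No — edge (4,3) lies in no bag.

A tree decomposition must satisfy three properties: every vertex lies in some bag; for every edge, both endpoints lie together in some bag; and for every vertex, the bags containing it form a connected subtree. Here edge (4,3) lies in no bag, so the decomposition is invalid.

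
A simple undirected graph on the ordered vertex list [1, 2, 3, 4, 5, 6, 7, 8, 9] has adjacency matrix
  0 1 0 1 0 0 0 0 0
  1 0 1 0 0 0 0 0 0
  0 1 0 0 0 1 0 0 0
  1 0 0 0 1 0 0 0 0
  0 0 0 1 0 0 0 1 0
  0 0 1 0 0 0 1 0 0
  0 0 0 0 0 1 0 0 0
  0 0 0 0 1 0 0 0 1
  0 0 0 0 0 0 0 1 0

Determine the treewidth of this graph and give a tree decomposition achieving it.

Treewidth 1.
One such decomposition:
Bags: B1 = {6, 7}  B2 = {3, 6}  B3 = {2, 3}  B4 = {1, 2}  B5 = {1, 4}  B6 = {4, 5}  B7 = {5, 8}  B8 = {8, 9}
Tree: B1–B2, B2–B3, B3–B4, B4–B5, B5–B6, B6–B7, B7–B8

The largest bag has 2 vertices, giving width 1; this decomposition certifies tw(G) ≤ 1. G has an edge, so its treewidth is at least 1. Hence tw(G) = 1 exactly.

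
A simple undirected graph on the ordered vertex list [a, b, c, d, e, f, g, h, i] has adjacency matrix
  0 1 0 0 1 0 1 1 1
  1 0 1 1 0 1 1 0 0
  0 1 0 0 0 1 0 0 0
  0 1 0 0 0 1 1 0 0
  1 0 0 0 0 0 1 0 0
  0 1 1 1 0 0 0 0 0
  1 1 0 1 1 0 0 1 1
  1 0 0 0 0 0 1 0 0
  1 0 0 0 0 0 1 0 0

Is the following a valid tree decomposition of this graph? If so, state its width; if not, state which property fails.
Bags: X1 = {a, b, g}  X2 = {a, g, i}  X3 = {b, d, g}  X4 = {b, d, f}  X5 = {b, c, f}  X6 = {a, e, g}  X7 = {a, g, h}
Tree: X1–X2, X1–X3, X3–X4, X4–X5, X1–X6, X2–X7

Checking the three conditions: (i) the bags cover all of {a, b, c, d, e, f, g, h, i}; (ii) for each edge, some bag contains both endpoints; (iii) the bags containing any fixed vertex form a subtree. All hold, so the decomposition is valid with width 3 − 1 = 2.

Yes; width 2.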